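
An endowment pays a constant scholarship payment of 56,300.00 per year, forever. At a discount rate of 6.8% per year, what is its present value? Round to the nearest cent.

827941.18

Level perpetuity: PV = C / r = 56,300.00 / 0.068 = 827,941.18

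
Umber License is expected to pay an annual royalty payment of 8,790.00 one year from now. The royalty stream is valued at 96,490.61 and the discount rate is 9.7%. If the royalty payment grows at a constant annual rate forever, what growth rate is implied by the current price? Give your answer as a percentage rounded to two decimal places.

0.59%

P = D₁/(r−g) ⇒ g = r − D₁/P = 0.097 − 8,790.00/96,490.61 = 0.005903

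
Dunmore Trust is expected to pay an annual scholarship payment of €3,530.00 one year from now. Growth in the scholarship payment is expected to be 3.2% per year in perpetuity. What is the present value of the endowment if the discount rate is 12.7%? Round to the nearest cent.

Growing perpetuity: P = D₁ / (r − g) = €3,530.0000 / (0.127 − 0.032) = €37,157.89

€37157.89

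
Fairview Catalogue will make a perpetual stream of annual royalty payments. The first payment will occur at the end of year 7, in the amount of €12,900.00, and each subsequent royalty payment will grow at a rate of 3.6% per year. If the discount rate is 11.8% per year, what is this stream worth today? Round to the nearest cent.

Value at end of year 6: C₁ / (r − g) = €12,900.00 / (0.118 − 0.036) = €157,317.0732
Discount to today: PV = €157,317.0732 / (1 + 0.118)^6 = €157,317.0732 / 1.952769 = €80,561.03

€80561.03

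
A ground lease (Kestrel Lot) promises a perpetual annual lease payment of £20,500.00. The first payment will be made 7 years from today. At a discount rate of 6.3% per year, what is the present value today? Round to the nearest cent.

Value at end of year 6: C / r = £20,500.00 / 0.063 = £325,396.8254
Discount to today: PV = £325,396.8254 / (1 + 0.063)^6 = £325,396.8254 / 1.442778 = £225,534.88

£225534.88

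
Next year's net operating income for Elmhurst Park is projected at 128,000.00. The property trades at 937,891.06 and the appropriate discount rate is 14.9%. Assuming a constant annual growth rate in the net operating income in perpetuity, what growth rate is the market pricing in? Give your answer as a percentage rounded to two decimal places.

P = D₁/(r−g) ⇒ g = r − D₁/P = 0.149 − 128,000.00/937,891.06 = 0.012524

1.25%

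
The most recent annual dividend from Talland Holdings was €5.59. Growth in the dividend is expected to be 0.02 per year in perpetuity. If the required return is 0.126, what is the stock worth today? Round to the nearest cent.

€53.79

D₁ = D₀ × (1 + g) = €5.59 × 1.02 = €5.7018
Growing perpetuity: P = D₁ / (r − g) = €5.7018 / (0.126 − 0.02) = €53.79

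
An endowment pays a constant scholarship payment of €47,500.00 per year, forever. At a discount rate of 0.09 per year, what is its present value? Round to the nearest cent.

Level perpetuity: PV = C / r = €47,500.00 / 0.09 = €527,777.78

€527777.78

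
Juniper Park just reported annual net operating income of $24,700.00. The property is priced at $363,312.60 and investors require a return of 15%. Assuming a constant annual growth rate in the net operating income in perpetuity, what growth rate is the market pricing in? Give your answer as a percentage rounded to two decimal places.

P = D₀(1+g)/(r−g) ⇒ P(r−g) = D₀(1+g) ⇒ g(P+D₀) = P·r − D₀
g = (P·r − D₀)/(P + D₀) = ($363,312.60×0.15 − $24,700.00) / ($363,312.60 + $24,700.00) = 0.076794

7.68%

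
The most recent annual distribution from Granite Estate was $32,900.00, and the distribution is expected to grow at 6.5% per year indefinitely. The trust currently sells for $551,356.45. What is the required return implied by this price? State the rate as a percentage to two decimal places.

12.85%

D₁ = $32,900.00 × 1.065 = $35,038.5000
P = D₁/(r − g) ⇒ r = D₁/P + g = $35,038.5000/$551,356.45 + 0.065 = 0.063550 + 0.065 = 0.128550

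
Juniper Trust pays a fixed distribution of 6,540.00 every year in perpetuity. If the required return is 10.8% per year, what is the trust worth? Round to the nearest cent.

60555.56

Level perpetuity: PV = C / r = 6,540.00 / 0.108 = 60,555.56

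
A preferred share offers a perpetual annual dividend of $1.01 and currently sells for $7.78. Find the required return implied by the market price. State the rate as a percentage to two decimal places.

12.98%

P = C/r ⇒ r = C/P = $1.01/$7.78 = 0.129820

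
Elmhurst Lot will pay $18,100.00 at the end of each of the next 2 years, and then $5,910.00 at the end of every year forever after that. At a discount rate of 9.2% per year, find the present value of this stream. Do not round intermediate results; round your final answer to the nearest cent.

PV of 2-year annuity: $18,100.00 × [1 − (1+0.092)^−2] / 0.092 = 31753.74686
Perpetuity value at year 2: $5,910.00 / 0.092 = 64239.13043
PV of perpetuity: 64239.13043 / (1+0.092)^2 = 53870.91806
Total PV = 31753.74686 + 53870.91806 = 85624.66492

$85624.66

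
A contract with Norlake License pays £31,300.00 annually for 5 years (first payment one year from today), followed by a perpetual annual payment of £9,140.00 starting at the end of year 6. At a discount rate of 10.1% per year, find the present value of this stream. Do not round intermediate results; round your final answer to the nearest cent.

PV of 5-year annuity: £31,300.00 × [1 − (1+0.101)^−5] / 0.101 = 118349.13209
Perpetuity value at year 5: £9,140.00 / 0.101 = 90495.04950
PV of perpetuity: 90495.04950 / (1+0.101)^5 = 55935.59049
Total PV = 118349.13209 + 55935.59049 = 174284.72257

£174284.72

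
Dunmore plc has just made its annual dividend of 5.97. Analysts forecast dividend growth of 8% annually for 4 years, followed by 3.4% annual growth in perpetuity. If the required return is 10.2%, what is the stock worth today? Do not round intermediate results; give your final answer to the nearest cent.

D_1 = 6.44760
D_2 = 6.96341
D_3 = 7.52048
D_4 = 8.12212
Terminal value at year 4: TV = D_4×(1+g_2)/(r−g_2) = 8.39827/0.068 = 123.50399
P_0 = D_1/(1+r)^1 + D_2/(1+r)^2 + D_3/(1+r)^3 + D_4/(1+r)^4 + TV/(1+r)^4
    = 5.85082 + 5.73401 + 5.61954 + 5.50735 + 83.74417 = 106.45590

106.46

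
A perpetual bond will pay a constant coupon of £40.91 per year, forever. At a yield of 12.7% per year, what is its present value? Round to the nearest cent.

£322.13

Level perpetuity: PV = C / r = £40.91 / 0.127 = £322.13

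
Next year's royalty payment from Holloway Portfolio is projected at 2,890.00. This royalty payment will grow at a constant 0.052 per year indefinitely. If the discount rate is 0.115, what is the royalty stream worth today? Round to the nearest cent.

Growing perpetuity: P = D₁ / (r − g) = 2,890.0000 / (0.115 − 0.052) = 45,873.02

45873.02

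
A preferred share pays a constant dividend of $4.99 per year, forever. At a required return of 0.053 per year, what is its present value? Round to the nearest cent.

$94.15

Level perpetuity: PV = C / r = $4.99 / 0.053 = $94.15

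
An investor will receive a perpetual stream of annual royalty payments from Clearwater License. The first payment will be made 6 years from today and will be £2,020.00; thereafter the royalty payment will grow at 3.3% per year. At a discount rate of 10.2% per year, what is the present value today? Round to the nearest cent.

£18013.34

Value at end of year 5: C₁ / (r − g) = £2,020.00 / (0.102 − 0.033) = £29,275.3623
Discount to today: PV = £29,275.3623 / (1 + 0.102)^5 = £29,275.3623 / 1.625204 = £18,013.34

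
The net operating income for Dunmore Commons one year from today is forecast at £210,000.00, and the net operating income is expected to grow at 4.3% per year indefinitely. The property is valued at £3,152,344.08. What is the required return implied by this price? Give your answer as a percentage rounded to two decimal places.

10.96%

P = D₁/(r − g) ⇒ r = D₁/P + g = £210,000.0000/£3,152,344.08 + 0.043 = 0.066617 + 0.043 = 0.109617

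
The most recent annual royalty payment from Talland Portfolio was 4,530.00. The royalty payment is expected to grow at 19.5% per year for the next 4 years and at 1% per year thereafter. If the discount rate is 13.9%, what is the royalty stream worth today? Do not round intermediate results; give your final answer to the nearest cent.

D_1 = 5413.35000
D_2 = 6468.95325
D_3 = 7730.39913
D_4 = 9237.82696
Terminal value at year 4: TV = D_4×(1+g_2)/(r−g_2) = 9330.20523/0.129 = 72327.17236
P_0 = D_1/(1+r)^1 + D_2/(1+r)^2 + D_3/(1+r)^3 + D_4/(1+r)^4 + TV/(1+r)^4
    = 4752.72169 + 4986.39369 + 5231.55440 + 5488.76866 + 42974.08023 = 63433.51867

63433.52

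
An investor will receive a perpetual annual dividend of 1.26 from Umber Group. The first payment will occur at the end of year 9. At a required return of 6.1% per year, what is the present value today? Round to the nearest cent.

12.86

Value at end of year 8: C / r = 1.26 / 0.061 = 20.6557
Discount to today: PV = 20.6557 / (1 + 0.061)^8 = 20.6557 / 1.605917 = 12.86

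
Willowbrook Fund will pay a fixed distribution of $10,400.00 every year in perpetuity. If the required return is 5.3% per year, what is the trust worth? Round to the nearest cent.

Level perpetuity: PV = C / r = $10,400.00 / 0.053 = $196,226.42

$196226.42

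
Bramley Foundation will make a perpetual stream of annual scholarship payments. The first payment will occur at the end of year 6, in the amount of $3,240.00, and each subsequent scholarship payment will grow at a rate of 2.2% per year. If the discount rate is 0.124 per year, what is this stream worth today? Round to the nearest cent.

Value at end of year 5: C₁ / (r − g) = $3,240.00 / (0.124 − 0.022) = $31,764.7059
Discount to today: PV = $31,764.7059 / (1 + 0.124)^5 = $31,764.7059 / 1.794038 = $17,705.71

$17705.71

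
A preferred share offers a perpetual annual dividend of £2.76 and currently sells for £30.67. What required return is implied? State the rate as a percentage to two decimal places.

P = C/r ⇒ r = C/P = £2.76/£30.67 = 0.089990

9.00%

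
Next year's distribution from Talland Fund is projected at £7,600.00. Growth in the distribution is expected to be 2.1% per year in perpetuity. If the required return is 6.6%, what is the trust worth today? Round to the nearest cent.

Growing perpetuity: P = D₁ / (r − g) = £7,600.0000 / (0.066 − 0.021) = £168,888.89

£168888.89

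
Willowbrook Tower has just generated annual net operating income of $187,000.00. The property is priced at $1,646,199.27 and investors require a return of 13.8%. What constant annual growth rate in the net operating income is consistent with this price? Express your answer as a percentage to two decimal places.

2.19%

P = D₀(1+g)/(r−g) ⇒ P(r−g) = D₀(1+g) ⇒ g(P+D₀) = P·r − D₀
g = (P·r − D₀)/(P + D₀) = ($1,646,199.27×0.138 − $187,000.00) / ($1,646,199.27 + $187,000.00) = 0.021916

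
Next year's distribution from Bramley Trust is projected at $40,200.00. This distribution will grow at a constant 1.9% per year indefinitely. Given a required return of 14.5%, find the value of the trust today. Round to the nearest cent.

$319047.62

Growing perpetuity: P = D₁ / (r − g) = $40,200.0000 / (0.145 − 0.019) = $319,047.62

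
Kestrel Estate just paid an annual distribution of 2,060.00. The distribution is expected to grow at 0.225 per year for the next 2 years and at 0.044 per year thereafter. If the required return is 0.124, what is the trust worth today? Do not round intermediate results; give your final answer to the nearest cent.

36623.30

D_1 = 2523.50000
D_2 = 3091.28750
Terminal value at year 2: TV = D_2×(1+g_2)/(r−g_2) = 3227.30415/0.08 = 40341.30187
P_0 = D_1/(1+r)^1 + D_2/(1+r)^2 + TV/(1+r)^2
    = 2245.10676 + 2446.84678 + 31931.35050 = 36623.30405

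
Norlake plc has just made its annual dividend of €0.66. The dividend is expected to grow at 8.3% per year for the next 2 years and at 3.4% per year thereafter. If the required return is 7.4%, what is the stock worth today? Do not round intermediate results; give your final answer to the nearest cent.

€18.68

D_1 = 0.71478
D_2 = 0.77411
Terminal value at year 2: TV = D_2×(1+g_2)/(r−g_2) = 0.80043/0.04 = 20.01066
P_0 = D_1/(1+r)^1 + D_2/(1+r)^2 + TV/(1+r)^2
    = 0.66553 + 0.67111 + 17.34814 = 18.68478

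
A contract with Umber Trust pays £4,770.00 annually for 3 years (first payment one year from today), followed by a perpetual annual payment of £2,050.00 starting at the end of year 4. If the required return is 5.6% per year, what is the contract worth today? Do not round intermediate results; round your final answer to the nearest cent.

£43931.88

PV of 3-year annuity: £4,770.00 × [1 − (1+0.056)^−3] / 0.056 = 12845.21839
Perpetuity value at year 3: £2,050.00 / 0.056 = 36607.14286
PV of perpetuity: 36607.14286 / (1+0.056)^3 = 31086.66116
Total PV = 12845.21839 + 31086.66116 = 43931.87955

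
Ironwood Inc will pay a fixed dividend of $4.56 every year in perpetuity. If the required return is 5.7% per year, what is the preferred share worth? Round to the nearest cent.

$80.00

Level perpetuity: PV = C / r = $4.56 / 0.057 = $80.00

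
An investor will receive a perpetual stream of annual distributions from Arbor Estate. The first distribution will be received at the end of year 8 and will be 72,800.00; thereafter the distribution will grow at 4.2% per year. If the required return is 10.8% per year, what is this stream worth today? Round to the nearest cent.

538033.26

Value at end of year 7: C₁ / (r − g) = 72,800.00 / (0.108 − 0.042) = 1,103,030.3030
Discount to today: PV = 1,103,030.3030 / (1 + 0.108)^7 = 1,103,030.3030 / 2.050115 = 538,033.26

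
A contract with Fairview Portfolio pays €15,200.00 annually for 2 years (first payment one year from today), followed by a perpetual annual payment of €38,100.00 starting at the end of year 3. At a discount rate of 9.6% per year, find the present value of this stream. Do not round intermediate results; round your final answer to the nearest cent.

PV of 2-year annuity: €15,200.00 × [1 − (1+0.096)^−2] / 0.096 = 26522.45724
Perpetuity value at year 2: €38,100.00 / 0.096 = 396875.00000
PV of perpetuity: 396875.00000 / (1+0.096)^2 = 330394.36704
Total PV = 26522.45724 + 330394.36704 = 356916.82428

€356916.82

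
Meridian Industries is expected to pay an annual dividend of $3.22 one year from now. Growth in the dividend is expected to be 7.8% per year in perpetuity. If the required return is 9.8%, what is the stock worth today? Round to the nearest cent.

$161.00

Growing perpetuity: P = D₁ / (r − g) = $3.2200 / (0.098 − 0.078) = $161.00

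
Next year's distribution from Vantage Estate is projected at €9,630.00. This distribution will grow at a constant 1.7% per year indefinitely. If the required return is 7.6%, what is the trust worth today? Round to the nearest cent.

Growing perpetuity: P = D₁ / (r − g) = €9,630.0000 / (0.076 − 0.017) = €163,220.34

€163220.34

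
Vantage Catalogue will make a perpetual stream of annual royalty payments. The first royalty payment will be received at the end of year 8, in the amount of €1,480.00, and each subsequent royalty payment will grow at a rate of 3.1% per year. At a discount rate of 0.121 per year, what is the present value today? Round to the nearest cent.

Value at end of year 7: C₁ / (r − g) = €1,480.00 / (0.121 − 0.031) = €16,444.4444
Discount to today: PV = €16,444.4444 / (1 + 0.121)^7 = €16,444.4444 / 2.224535 = €7,392.31

€7392.31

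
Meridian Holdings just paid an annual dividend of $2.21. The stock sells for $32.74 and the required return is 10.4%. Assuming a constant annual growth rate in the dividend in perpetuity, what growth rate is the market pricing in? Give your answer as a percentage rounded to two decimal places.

3.42%

P = D₀(1+g)/(r−g) ⇒ P(r−g) = D₀(1+g) ⇒ g(P+D₀) = P·r − D₀
g = (P·r − D₀)/(P + D₀) = ($32.74×0.104 − $2.21) / ($32.74 + $2.21) = 0.034191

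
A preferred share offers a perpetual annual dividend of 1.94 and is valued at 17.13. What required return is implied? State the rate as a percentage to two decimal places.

P = C/r ⇒ r = C/P = 1.94/17.13 = 0.113252

11.33%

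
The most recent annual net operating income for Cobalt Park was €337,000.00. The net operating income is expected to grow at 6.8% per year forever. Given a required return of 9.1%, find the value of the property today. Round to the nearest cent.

D₁ = D₀ × (1 + g) = €337,000.00 × 1.068 = €359,916.0000
Growing perpetuity: P = D₁ / (r − g) = €359,916.0000 / (0.091 − 0.068) = €15,648,521.74

€15648521.74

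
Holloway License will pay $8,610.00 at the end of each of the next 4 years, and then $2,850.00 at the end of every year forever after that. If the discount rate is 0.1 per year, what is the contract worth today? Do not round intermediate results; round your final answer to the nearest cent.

$46758.42

PV of 4-year annuity: $8,610.00 × [1 − (1+0.1)^−4] / 0.1 = 27292.54149
Perpetuity value at year 4: $2,850.00 / 0.1 = 28500.00000
PV of perpetuity: 28500.00000 / (1+0.1)^4 = 19465.88348
Total PV = 27292.54149 + 19465.88348 = 46758.42497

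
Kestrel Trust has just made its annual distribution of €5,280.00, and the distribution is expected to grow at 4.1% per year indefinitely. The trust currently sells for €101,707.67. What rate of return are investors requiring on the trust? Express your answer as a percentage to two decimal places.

D₁ = €5,280.00 × 1.041 = €5,496.4800
P = D₁/(r − g) ⇒ r = D₁/P + g = €5,496.4800/€101,707.67 + 0.041 = 0.054042 + 0.041 = 0.095042

9.50%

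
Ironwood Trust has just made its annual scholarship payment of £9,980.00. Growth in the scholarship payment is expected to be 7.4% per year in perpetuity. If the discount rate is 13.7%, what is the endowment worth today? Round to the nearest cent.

D₁ = D₀ × (1 + g) = £9,980.00 × 1.074 = £10,718.5200
Growing perpetuity: P = D₁ / (r − g) = £10,718.5200 / (0.137 − 0.074) = £170,135.24

£170135.24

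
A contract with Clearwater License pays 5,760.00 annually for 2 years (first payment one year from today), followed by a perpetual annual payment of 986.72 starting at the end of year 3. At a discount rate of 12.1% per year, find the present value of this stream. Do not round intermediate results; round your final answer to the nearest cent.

PV of 2-year annuity: 5,760.00 × [1 − (1+0.121)^−2] / 0.121 = 9721.91740
Perpetuity value at year 2: 986.72 / 0.121 = 8154.71074
PV of perpetuity: 8154.71074 / (1+0.121)^2 = 6489.29228
Total PV = 9721.91740 + 6489.29228 = 16211.20968

16211.21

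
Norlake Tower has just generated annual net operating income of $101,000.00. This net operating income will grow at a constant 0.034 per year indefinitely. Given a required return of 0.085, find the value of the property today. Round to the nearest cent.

D₁ = D₀ × (1 + g) = $101,000.00 × 1.034 = $104,434.0000
Growing perpetuity: P = D₁ / (r − g) = $104,434.0000 / (0.085 − 0.034) = $2,047,725.49

$2047725.49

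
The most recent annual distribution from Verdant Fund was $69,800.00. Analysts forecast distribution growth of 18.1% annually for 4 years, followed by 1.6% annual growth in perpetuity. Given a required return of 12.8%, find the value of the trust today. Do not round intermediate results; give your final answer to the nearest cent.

$1074415.28

D_1 = 82433.80000
D_2 = 97354.31780
D_3 = 114975.44932
D_4 = 135786.00565
Terminal value at year 4: TV = D_4×(1+g_2)/(r−g_2) = 137958.58174/0.112 = 1231773.05124
P_0 = D_1/(1+r)^1 + D_2/(1+r)^2 + D_3/(1+r)^3 + D_4/(1+r)^4 + TV/(1+r)^4
    = 73079.60993 + 76513.31501 + 80108.35552 + 83872.31194 + 760841.68685 = 1074415.27923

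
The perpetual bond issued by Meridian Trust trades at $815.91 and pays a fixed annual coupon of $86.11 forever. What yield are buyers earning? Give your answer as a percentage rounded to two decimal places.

P = C/r ⇒ r = C/P = $86.11/$815.91 = 0.105539

10.55%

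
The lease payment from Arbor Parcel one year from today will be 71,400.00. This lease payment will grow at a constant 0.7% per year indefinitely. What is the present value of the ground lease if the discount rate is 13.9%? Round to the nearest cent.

540909.09

Growing perpetuity: P = D₁ / (r − g) = 71,400.0000 / (0.139 − 0.007) = 540,909.09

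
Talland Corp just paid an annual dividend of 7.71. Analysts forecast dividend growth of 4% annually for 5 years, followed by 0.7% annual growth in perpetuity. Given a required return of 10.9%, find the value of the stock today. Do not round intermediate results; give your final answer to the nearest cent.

D_1 = 8.01840
D_2 = 8.33914
D_3 = 8.67270
D_4 = 9.01961
D_5 = 9.38039
Terminal value at year 5: TV = D_5×(1+g_2)/(r−g_2) = 9.44606/0.102 = 92.60840
P_0 = D_1/(1+r)^1 + D_2/(1+r)^2 + D_3/(1+r)^3 + D_4/(1+r)^4 + D_5/(1+r)^5 + TV/(1+r)^5
    = 7.23030 + 6.78044 + 6.35857 + 5.96296 + 5.59195 + 55.20681 = 87.13103

87.13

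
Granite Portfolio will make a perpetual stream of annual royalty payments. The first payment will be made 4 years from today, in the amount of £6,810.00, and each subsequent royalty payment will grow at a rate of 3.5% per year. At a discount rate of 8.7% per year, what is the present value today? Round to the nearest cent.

£101965.94

Value at end of year 3: C₁ / (r − g) = £6,810.00 / (0.087 − 0.035) = £130,961.5385
Discount to today: PV = £130,961.5385 / (1 + 0.087)^3 = £130,961.5385 / 1.284366 = £101,965.94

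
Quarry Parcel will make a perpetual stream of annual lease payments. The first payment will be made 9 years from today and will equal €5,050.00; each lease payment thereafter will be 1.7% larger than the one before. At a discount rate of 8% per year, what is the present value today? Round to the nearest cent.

Value at end of year 8: C₁ / (r − g) = €5,050.00 / (0.08 − 0.017) = €80,158.7302
Discount to today: PV = €80,158.7302 / (1 + 0.08)^8 = €80,158.7302 / 1.850930 = €43,307.27

€43307.27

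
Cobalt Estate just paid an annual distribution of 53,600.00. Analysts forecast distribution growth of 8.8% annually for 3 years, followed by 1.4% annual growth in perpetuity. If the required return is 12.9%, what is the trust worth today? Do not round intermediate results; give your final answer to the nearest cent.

D_1 = 58316.80000
D_2 = 63448.67840
D_3 = 69032.16210
Terminal value at year 3: TV = D_3×(1+g_2)/(r−g_2) = 69998.61237/0.115 = 608683.58581
P_0 = D_1/(1+r)^1 + D_2/(1+r)^2 + D_3/(1+r)^3 + TV/(1+r)^3
    = 51653.49867 + 49777.68517 + 47969.99244 + 422970.19419 = 572371.37047

572371.37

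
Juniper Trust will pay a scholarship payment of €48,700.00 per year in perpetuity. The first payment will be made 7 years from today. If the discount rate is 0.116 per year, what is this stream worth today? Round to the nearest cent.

€217313.05

Value at end of year 6: C / r = €48,700.00 / 0.116 = €419,827.5862
Discount to today: PV = €419,827.5862 / (1 + 0.116)^6 = €419,827.5862 / 1.931902 = €217,313.05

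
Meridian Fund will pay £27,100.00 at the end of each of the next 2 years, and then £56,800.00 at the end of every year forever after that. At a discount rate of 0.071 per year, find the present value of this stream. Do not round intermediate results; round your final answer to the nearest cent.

£746376.20

PV of 2-year annuity: £27,100.00 × [1 − (1+0.071)^−2] / 0.071 = 48929.46285
Perpetuity value at year 2: £56,800.00 / 0.071 = 800000.00000
PV of perpetuity: 800000.00000 / (1+0.071)^2 = 697446.73469
Total PV = 48929.46285 + 697446.73469 = 746376.19754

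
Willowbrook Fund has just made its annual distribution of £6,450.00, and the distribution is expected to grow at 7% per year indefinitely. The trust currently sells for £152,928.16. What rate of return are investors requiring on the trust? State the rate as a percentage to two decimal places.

11.51%

D₁ = £6,450.00 × 1.07 = £6,901.5000
P = D₁/(r − g) ⇒ r = D₁/P + g = £6,901.5000/£152,928.16 + 0.07 = 0.045129 + 0.07 = 0.115129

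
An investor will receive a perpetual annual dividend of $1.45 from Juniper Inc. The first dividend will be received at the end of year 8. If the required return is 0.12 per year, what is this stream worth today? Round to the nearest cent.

$5.47

Value at end of year 7: C / r = $1.45 / 0.12 = $12.0833
Discount to today: PV = $12.0833 / (1 + 0.12)^7 = $12.0833 / 2.210681 = $5.47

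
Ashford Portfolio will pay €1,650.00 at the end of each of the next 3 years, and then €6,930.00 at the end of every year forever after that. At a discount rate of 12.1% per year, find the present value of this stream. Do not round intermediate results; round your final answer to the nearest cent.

PV of 3-year annuity: €1,650.00 × [1 − (1+0.121)^−3] / 0.121 = 3956.22146
Perpetuity value at year 3: €6,930.00 / 0.121 = 57272.72727
PV of perpetuity: 57272.72727 / (1+0.121)^3 = 40656.59715
Total PV = 3956.22146 + 40656.59715 = 44612.81861

€44612.82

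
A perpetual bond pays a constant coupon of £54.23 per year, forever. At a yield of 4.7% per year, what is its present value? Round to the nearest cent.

Level perpetuity: PV = C / r = £54.23 / 0.047 = £1,153.83

£1153.83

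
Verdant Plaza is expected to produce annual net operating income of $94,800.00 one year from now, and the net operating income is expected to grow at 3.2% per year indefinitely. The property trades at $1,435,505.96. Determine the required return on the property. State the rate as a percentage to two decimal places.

9.80%

P = D₁/(r − g) ⇒ r = D₁/P + g = $94,800.0000/$1,435,505.96 + 0.032 = 0.066039 + 0.032 = 0.098039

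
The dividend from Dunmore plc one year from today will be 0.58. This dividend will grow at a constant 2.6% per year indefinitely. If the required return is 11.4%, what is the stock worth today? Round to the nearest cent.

Growing perpetuity: P = D₁ / (r − g) = 0.5800 / (0.114 − 0.026) = 6.59

6.59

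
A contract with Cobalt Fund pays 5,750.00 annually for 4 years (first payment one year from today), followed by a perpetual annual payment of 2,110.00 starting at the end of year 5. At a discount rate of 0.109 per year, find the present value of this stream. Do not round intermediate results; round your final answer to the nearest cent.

PV of 4-year annuity: 5,750.00 × [1 − (1+0.109)^−4] / 0.109 = 17877.21762
Perpetuity value at year 4: 2,110.00 / 0.109 = 19357.79817
PV of perpetuity: 19357.79817 / (1+0.109)^4 = 12797.63657
Total PV = 17877.21762 + 12797.63657 = 30674.85419

30674.85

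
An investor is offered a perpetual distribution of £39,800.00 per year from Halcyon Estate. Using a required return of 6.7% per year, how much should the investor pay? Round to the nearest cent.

Level perpetuity: PV = C / r = £39,800.00 / 0.067 = £594,029.85

£594029.85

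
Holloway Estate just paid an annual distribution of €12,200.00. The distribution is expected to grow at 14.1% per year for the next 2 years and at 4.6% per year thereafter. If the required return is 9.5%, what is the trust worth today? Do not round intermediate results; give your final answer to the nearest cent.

€308732.42

D_1 = 13920.20000
D_2 = 15882.94820
Terminal value at year 2: TV = D_2×(1+g_2)/(r−g_2) = 16613.56382/0.049 = 339052.32280
P_0 = D_1/(1+r)^1 + D_2/(1+r)^2 + TV/(1+r)^2
    = 12712.51142 + 13246.55299 + 282773.35568 = 308732.42009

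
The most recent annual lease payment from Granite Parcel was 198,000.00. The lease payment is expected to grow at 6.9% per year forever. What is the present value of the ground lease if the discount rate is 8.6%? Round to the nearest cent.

12450705.88

D₁ = D₀ × (1 + g) = 198,000.00 × 1.069 = 211,662.0000
Growing perpetuity: P = D₁ / (r − g) = 211,662.0000 / (0.086 − 0.069) = 12,450,705.88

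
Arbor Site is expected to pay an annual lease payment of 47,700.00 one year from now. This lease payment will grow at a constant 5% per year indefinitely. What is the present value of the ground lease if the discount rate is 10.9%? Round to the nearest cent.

808474.58

Growing perpetuity: P = D₁ / (r − g) = 47,700.0000 / (0.109 − 0.05) = 808,474.58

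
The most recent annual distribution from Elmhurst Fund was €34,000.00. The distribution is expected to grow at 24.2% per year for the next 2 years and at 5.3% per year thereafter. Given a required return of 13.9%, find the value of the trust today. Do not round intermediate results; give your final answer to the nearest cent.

D_1 = 42228.00000
D_2 = 52447.17600
Terminal value at year 2: TV = D_2×(1+g_2)/(r−g_2) = 55226.87633/0.086 = 642172.98056
P_0 = D_1/(1+r)^1 + D_2/(1+r)^2 + TV/(1+r)^2
    = 37074.62687 + 40427.29286 + 494999.29513 = 572501.21486

€572501.21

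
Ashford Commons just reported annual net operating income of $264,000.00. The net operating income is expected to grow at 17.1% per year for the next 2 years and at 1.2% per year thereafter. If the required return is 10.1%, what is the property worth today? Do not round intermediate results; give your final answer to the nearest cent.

$3975154.76

D_1 = 309144.00000
D_2 = 362007.62400
Terminal value at year 2: TV = D_2×(1+g_2)/(r−g_2) = 366351.71549/0.089 = 4116311.40998
P_0 = D_1/(1+r)^1 + D_2/(1+r)^2 + TV/(1+r)^2
    = 280784.74114 + 298636.63204 + 3395733.38908 = 3975154.76227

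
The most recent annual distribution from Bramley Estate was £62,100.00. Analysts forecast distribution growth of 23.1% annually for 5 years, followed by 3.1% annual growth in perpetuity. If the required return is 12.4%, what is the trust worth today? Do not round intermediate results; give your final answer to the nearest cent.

£1496005.71

D_1 = 76445.10000
D_2 = 94103.91810
D_3 = 115841.92318
D_4 = 142601.40744
D_5 = 175542.33255
Terminal value at year 5: TV = D_5×(1+g_2)/(r−g_2) = 180984.14486/0.093 = 1946066.07379
P_0 = D_1/(1+r)^1 + D_2/(1+r)^2 + D_3/(1+r)^3 + D_4/(1+r)^4 + D_5/(1+r)^5 + TV/(1+r)^5
    = 68011.65480 + 74486.07390 + 81576.83005 + 89342.59590 + 97847.62949 + 1084740.92478 = 1496005.70892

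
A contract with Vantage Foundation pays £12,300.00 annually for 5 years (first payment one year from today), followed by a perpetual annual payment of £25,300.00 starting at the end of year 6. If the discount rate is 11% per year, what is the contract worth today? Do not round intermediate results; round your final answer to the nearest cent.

PV of 5-year annuity: £12,300.00 × [1 − (1+0.11)^−5] / 0.11 = 45459.53332
Perpetuity value at year 5: £25,300.00 / 0.11 = 230000.00000
PV of perpetuity: 230000.00000 / (1+0.11)^5 = 136493.80545
Total PV = 45459.53332 + 136493.80545 = 181953.33877

£181953.34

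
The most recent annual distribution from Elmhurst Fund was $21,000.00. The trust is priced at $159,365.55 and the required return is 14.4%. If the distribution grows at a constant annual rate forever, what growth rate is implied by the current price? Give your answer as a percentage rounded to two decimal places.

1.08%

P = D₀(1+g)/(r−g) ⇒ P(r−g) = D₀(1+g) ⇒ g(P+D₀) = P·r − D₀
g = (P·r − D₀)/(P + D₀) = ($159,365.55×0.144 − $21,000.00) / ($159,365.55 + $21,000.00) = 0.010804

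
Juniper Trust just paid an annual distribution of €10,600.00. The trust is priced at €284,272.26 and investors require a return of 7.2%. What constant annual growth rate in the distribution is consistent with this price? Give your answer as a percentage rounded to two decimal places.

3.35%

P = D₀(1+g)/(r−g) ⇒ P(r−g) = D₀(1+g) ⇒ g(P+D₀) = P·r − D₀
g = (P·r − D₀)/(P + D₀) = (€284,272.26×0.072 − €10,600.00) / (€284,272.26 + €10,600.00) = 0.033464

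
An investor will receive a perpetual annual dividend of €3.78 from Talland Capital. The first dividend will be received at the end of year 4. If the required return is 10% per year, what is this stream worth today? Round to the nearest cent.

€28.40

Value at end of year 3: C / r = €3.78 / 0.1 = €37.8000
Discount to today: PV = €37.8000 / (1 + 0.1)^3 = €37.8000 / 1.331000 = €28.40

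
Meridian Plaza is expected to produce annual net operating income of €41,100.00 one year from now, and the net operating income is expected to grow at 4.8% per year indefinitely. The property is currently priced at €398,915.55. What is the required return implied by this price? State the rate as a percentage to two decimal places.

P = D₁/(r − g) ⇒ r = D₁/P + g = €41,100.0000/€398,915.55 + 0.048 = 0.103029 + 0.048 = 0.151029

15.10%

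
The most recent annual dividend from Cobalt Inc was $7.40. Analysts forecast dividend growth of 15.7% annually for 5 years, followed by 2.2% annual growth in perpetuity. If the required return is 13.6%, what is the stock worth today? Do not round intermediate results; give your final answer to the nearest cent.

D_1 = 8.56180
D_2 = 9.90600
D_3 = 11.46125
D_4 = 13.26066
D_5 = 15.34258
Terminal value at year 5: TV = D_5×(1+g_2)/(r−g_2) = 15.68012/0.114 = 137.54492
P_0 = D_1/(1+r)^1 + D_2/(1+r)^2 + D_3/(1+r)^3 + D_4/(1+r)^4 + D_5/(1+r)^5 + TV/(1+r)^5
    = 7.53680 + 7.67612 + 7.81802 + 7.96254 + 8.10974 + 72.70310 = 111.80631

$111.81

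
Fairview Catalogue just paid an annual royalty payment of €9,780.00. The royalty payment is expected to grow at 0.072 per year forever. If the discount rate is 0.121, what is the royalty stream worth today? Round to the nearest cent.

€213962.45

D₁ = D₀ × (1 + g) = €9,780.00 × 1.072 = €10,484.1600
Growing perpetuity: P = D₁ / (r − g) = €10,484.1600 / (0.121 − 0.072) = €213,962.45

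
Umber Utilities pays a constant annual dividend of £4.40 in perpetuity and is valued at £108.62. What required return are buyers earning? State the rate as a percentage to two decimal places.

4.05%

P = C/r ⇒ r = C/P = £4.40/£108.62 = 0.040508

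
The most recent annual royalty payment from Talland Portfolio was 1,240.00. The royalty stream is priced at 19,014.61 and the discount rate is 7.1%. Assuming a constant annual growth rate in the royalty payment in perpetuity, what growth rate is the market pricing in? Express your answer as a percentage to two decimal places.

P = D₀(1+g)/(r−g) ⇒ P(r−g) = D₀(1+g) ⇒ g(P+D₀) = P·r − D₀
g = (P·r − D₀)/(P + D₀) = (19,014.61×0.071 − 1,240.00) / (19,014.61 + 1,240.00) = 0.005433

0.54%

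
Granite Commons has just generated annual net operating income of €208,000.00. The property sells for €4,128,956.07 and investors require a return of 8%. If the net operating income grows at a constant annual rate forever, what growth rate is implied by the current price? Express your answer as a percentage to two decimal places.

2.82%

P = D₀(1+g)/(r−g) ⇒ P(r−g) = D₀(1+g) ⇒ g(P+D₀) = P·r − D₀
g = (P·r − D₀)/(P + D₀) = (€4,128,956.07×0.08 − €208,000.00) / (€4,128,956.07 + €208,000.00) = 0.028203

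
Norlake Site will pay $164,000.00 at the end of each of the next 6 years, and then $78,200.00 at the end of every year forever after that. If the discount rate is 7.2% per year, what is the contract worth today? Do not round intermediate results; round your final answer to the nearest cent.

$1492567.31

PV of 6-year annuity: $164,000.00 × [1 − (1+0.072)^−6] / 0.072 = 776909.28924
Perpetuity value at year 6: $78,200.00 / 0.072 = 1086111.11111
PV of perpetuity: 1086111.11111 / (1+0.072)^6 = 715658.02319
Total PV = 776909.28924 + 715658.02319 = 1492567.31243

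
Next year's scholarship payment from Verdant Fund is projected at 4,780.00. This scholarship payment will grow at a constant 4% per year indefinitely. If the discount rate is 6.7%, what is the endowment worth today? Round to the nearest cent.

Growing perpetuity: P = D₁ / (r − g) = 4,780.0000 / (0.067 − 0.04) = 177,037.04

177037.04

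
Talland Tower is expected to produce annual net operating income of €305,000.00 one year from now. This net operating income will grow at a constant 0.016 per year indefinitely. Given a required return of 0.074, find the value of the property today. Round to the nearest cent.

€5258620.69

Growing perpetuity: P = D₁ / (r − g) = €305,000.0000 / (0.074 − 0.016) = €5,258,620.69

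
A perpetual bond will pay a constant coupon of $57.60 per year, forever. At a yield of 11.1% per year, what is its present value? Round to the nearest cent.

$518.92

Level perpetuity: PV = C / r = $57.60 / 0.111 = $518.92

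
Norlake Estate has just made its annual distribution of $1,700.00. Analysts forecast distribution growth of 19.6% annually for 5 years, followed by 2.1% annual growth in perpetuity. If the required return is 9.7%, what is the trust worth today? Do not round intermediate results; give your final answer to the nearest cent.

$46276.64

D_1 = 2033.20000
D_2 = 2431.70720
D_3 = 2908.32181
D_4 = 3478.35289
D_5 = 4160.11005
Terminal value at year 5: TV = D_5×(1+g_2)/(r−g_2) = 4247.47236/0.076 = 55887.79425
P_0 = D_1/(1+r)^1 + D_2/(1+r)^2 + D_3/(1+r)^3 + D_4/(1+r)^4 + D_5/(1+r)^5 + TV/(1+r)^5
    = 1853.41841 + 2020.68225 + 2203.04099 + 2401.85690 + 2618.61518 + 35179.02767 = 46276.64140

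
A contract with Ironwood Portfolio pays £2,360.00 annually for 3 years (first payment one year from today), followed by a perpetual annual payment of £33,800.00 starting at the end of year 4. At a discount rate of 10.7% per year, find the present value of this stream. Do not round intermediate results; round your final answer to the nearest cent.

PV of 3-year annuity: £2,360.00 × [1 − (1+0.107)^−3] / 0.107 = 5797.39180
Perpetuity value at year 3: £33,800.00 / 0.107 = 315887.85047
PV of perpetuity: 315887.85047 / (1+0.107)^3 = 232857.40857
Total PV = 5797.39180 + 232857.40857 = 238654.80037

£238654.80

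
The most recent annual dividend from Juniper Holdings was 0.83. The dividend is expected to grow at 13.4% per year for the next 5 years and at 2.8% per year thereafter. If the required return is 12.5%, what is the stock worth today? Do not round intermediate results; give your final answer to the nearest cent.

13.40

D_1 = 0.94122
D_2 = 1.06734
D_3 = 1.21037
D_4 = 1.37256
D_5 = 1.55648
Terminal value at year 5: TV = D_5×(1+g_2)/(r−g_2) = 1.60006/0.097 = 16.49547
P_0 = D_1/(1+r)^1 + D_2/(1+r)^2 + D_3/(1+r)^3 + D_4/(1+r)^4 + D_5/(1+r)^5 + TV/(1+r)^5
    = 0.83664 + 0.84333 + 0.85008 + 0.85688 + 0.86374 + 9.15382 = 13.40448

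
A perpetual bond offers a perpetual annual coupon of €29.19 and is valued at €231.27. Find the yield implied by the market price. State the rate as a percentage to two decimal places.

P = C/r ⇒ r = C/P = €29.19/€231.27 = 0.126216

12.62%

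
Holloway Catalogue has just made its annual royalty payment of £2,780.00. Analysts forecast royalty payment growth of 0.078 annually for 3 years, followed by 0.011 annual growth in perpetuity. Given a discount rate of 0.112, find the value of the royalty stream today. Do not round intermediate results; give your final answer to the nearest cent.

£33192.57

D_1 = 2996.84000
D_2 = 3230.59352
D_3 = 3482.57981
Terminal value at year 3: TV = D_3×(1+g_2)/(r−g_2) = 3520.88819/0.101 = 34860.27913
P_0 = D_1/(1+r)^1 + D_2/(1+r)^2 + D_3/(1+r)^3 + TV/(1+r)^3
    = 2695.00000 + 2612.59892 + 2532.71730 + 25352.24940 = 33192.56562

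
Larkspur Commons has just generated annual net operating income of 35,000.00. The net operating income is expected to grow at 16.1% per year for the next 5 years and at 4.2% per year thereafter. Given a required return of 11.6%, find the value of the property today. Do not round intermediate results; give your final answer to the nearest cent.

D_1 = 40635.00000
D_2 = 47177.23500
D_3 = 54772.76983
D_4 = 63591.18578
D_5 = 73829.36669
Terminal value at year 5: TV = D_5×(1+g_2)/(r−g_2) = 76930.20009/0.074 = 1039597.29851
P_0 = D_1/(1+r)^1 + D_2/(1+r)^2 + D_3/(1+r)^3 + D_4/(1+r)^4 + D_5/(1+r)^5 + TV/(1+r)^5
    = 36411.29032 + 37879.48751 + 39406.88620 + 40995.87355 + 42648.93297 + 600543.08313 = 797885.55369

797885.55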